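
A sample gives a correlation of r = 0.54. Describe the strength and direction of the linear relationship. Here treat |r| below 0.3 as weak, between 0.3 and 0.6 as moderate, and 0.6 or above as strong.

moderate positive

r = 0.54 > 0 so the relationship is positive.
|r| = 0.54, which falls in the moderate range.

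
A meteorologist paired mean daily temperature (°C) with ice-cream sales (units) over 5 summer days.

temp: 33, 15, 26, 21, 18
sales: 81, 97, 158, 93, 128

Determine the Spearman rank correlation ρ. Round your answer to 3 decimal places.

Rank temp: 5, 1, 4, 3, 2
Rank sales: 1, 3, 5, 2, 4
d = rank(temp) − rank(sales): 4, -2, -1, 1, -2; Σd² = 26
ρ = 1 − 6Σd² / [n(n²−1)] = 1 − 6×26 / (5×24) = 1 − 156/120 ≈ -0.300

-0.300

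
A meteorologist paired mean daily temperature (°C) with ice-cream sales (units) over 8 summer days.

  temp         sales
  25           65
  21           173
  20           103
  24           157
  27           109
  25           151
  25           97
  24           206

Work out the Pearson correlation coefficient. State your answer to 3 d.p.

n = 8, Σx = 191, Σy = 1061, Σx² = 4597, Σy² = 155939, Σxy = 25173
nΣxy − ΣxΣy = 201384 − 202651 = -1267
nΣx² − (Σx)² = 36776 − 36481 = 295; nΣy² − (Σy)² = 1247512 − 1125721 = 121791
r = -1267 / √(295 × 121791) = -1267 / 5994.0258 ≈ -0.211

-0.211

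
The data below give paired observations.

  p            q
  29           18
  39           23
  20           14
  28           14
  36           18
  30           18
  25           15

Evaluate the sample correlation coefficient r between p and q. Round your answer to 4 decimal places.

0.8622

n = 7, Σp = 207, Σq = 120, Σp² = 6367, Σq² = 2118, Σpq = 3654
nΣpq − ΣpΣq = 25578 − 24840 = 738
nΣp² − (Σp)² = 44569 − 42849 = 1720; nΣq² − (Σq)² = 14826 − 14400 = 426
r = 738 / √(1720 × 426) = 738 / 855.9907 ≈ 0.8622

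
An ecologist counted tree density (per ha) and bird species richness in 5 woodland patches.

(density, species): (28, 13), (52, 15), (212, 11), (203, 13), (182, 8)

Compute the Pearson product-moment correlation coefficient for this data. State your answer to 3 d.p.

-0.593

n = 5, Σx = 677, Σy = 60, Σx² = 122765, Σy² = 748, Σxy = 7571
nΣxy − ΣxΣy = 37855 − 40620 = -2765
nΣx² − (Σx)² = 613825 − 458329 = 155496; nΣy² − (Σy)² = 3740 − 3600 = 140
r = -2765 / √(155496 × 140) = -2765 / 4665.7732 ≈ -0.593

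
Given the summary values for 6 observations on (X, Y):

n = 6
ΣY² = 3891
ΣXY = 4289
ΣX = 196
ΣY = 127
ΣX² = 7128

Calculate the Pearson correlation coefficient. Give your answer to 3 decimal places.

0.150

r = (nΣXY − ΣXΣY) / √[(nΣX² − (ΣX)²)(nΣY² − (ΣY)²)]
Numerator: 6×4289 − 196×127 = 842
Denominator: √[(42768 − 38416)(23346 − 16129)] = √[4352 × 7217] = 5604.3183
r = 842 / 5604.3183 ≈ 0.150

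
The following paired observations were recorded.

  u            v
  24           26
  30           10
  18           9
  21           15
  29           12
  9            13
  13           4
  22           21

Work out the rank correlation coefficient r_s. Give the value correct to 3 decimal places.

0.238

Rank u: 6, 8, 3, 4, 7, 1, 2, 5
Rank v: 8, 3, 2, 6, 4, 5, 1, 7
d = rank(u) − rank(v): -2, 5, 1, -2, 3, -4, 1, -2; Σd² = 64
ρ = 1 − 6Σd² / [n(n²−1)] = 1 − 6×64 / (8×63) = 1 − 384/504 ≈ 0.238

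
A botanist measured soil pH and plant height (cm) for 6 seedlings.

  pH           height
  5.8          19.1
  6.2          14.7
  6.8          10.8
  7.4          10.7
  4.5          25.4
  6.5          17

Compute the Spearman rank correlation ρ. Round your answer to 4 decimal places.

-0.9429

Rank pH: 2, 3, 5, 6, 1, 4
Rank height: 5, 3, 2, 1, 6, 4
d = rank(pH) − rank(height): -3, 0, 3, 5, -5, 0; Σd² = 68
ρ = 1 − 6Σd² / [n(n²−1)] = 1 − 6×68 / (6×35) = 1 − 408/210 ≈ -0.9429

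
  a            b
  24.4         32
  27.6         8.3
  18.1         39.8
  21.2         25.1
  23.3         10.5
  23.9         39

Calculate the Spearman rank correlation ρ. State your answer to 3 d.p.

Rank a: 5, 6, 1, 2, 3, 4
Rank b: 4, 1, 6, 3, 2, 5
d = rank(a) − rank(b): 1, 5, -5, -1, 1, -1; Σd² = 54
ρ = 1 − 6Σd² / [n(n²−1)] = 1 − 6×54 / (6×35) = 1 − 324/210 ≈ -0.543

-0.543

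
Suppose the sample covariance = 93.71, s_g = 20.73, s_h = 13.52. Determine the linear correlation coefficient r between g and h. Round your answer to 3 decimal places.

0.334

r = Cov(g,h) / (s_g · s_h) = 93.71 / (20.73 × 13.52)
  = 93.71 / 280.2696 ≈ 0.334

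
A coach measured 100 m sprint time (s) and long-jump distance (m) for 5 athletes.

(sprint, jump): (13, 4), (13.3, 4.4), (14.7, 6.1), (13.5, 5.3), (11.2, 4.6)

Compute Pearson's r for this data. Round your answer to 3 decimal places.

n = 5, Σx = 65.7, Σy = 24.4, Σx² = 869.67, Σy² = 121.82, Σxy = 323.26
nΣxy − ΣxΣy = 1616.3 − 1603.08 = 13.22
nΣx² − (Σx)² = 4348.35 − 4316.49 = 31.86; nΣy² − (Σy)² = 609.1 − 595.36 = 13.74
r = 13.22 / √(31.86 × 13.74) = 13.22 / 20.9226 ≈ 0.632

0.632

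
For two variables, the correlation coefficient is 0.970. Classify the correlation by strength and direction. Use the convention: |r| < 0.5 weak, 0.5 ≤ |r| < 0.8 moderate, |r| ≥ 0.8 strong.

strong positive

r = 0.970 > 0 so the relationship is positive.
|r| = 0.970, which falls in the strong range.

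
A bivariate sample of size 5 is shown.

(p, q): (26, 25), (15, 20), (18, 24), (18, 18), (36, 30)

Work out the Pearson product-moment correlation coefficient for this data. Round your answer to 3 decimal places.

n = 5, Σp = 113, Σq = 117, Σp² = 2845, Σq² = 2825, Σpq = 2786
nΣpq − ΣpΣq = 13930 − 13221 = 709
nΣp² − (Σp)² = 14225 − 12769 = 1456; nΣq² − (Σq)² = 14125 − 13689 = 436
r = 709 / √(1456 × 436) = 709 / 796.7534 ≈ 0.890

0.890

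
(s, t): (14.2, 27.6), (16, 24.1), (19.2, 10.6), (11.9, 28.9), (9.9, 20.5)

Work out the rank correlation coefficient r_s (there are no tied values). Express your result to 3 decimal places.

Rank s: 3, 4, 5, 2, 1
Rank t: 4, 3, 1, 5, 2
d = rank(s) − rank(t): -1, 1, 4, -3, -1; Σd² = 28
ρ = 1 − 6Σd² / [n(n²−1)] = 1 − 6×28 / (5×24) = 1 − 168/120 ≈ -0.400

-0.400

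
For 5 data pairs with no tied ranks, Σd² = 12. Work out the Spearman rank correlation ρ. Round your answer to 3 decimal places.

ρ = 1 − 6Σd² / [n(n²−1)] = 1 − 6×12 / (5×24)
  = 1 − 72/120 = 1 − 0.6000 ≈ 0.400

0.400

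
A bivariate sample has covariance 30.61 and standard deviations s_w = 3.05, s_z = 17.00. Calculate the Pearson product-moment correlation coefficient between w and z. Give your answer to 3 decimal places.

r = Cov(w,z) / (s_w · s_z) = 30.61 / (3.05 × 17.00)
  = 30.61 / 51.8500 ≈ 0.590

0.590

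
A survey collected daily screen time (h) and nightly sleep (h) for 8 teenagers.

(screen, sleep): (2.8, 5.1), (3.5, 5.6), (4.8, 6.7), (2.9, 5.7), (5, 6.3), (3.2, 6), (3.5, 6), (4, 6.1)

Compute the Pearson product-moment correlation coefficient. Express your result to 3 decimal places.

n = 8, Σx = 29.7, Σy = 47.5, Σx² = 115.03, Σy² = 283.65, Σxy = 178.67
nΣxy − ΣxΣy = 1429.36 − 1410.75 = 18.61
nΣx² − (Σx)² = 920.24 − 882.09 = 38.15; nΣy² − (Σy)² = 2269.2 − 2256.25 = 12.95
r = 18.61 / √(38.15 × 12.95) = 18.61 / 22.2271 ≈ 0.837

0.837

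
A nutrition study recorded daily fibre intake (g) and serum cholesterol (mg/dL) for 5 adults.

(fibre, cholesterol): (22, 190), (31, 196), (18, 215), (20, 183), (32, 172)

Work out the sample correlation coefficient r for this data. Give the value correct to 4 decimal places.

n = 5, Σx = 123, Σy = 956, Σx² = 3193, Σy² = 183814, Σxy = 23290
nΣxy − ΣxΣy = 116450 − 117588 = -1138
nΣx² − (Σx)² = 15965 − 15129 = 836; nΣy² − (Σy)² = 919070 − 913936 = 5134
r = -1138 / √(836 × 5134) = -1138 / 2071.7201 ≈ -0.5493

-0.5493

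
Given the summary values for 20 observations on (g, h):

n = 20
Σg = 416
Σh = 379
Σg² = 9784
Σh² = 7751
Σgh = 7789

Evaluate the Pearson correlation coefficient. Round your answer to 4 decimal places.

r = (nΣgh − ΣgΣh) / √[(nΣg² − (Σg)²)(nΣh² − (Σh)²)]
Numerator: 20×7789 − 416×379 = -1884
Denominator: √[(195680 − 173056)(155020 − 143641)] = √[22624 × 11379] = 16044.8900
r = -1884 / 16044.8900 ≈ -0.1174

-0.1174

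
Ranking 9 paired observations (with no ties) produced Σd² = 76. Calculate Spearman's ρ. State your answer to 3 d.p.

ρ = 1 − 6Σd² / [n(n²−1)] = 1 − 6×76 / (9×80)
  = 1 − 456/720 = 1 − 0.6333 ≈ 0.367

0.367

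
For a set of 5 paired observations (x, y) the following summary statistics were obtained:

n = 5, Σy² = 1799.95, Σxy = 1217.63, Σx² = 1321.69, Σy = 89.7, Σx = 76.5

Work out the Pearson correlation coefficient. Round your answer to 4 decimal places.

r = (nΣxy − ΣxΣy) / √[(nΣx² − (Σx)²)(nΣy² − (Σy)²)]
Numerator: 5×1217.63 − 76.5×89.7 = -773.9
Denominator: √[(6608.45 − 5852.25)(8999.75 − 8046.09)] = √[756.2 × 953.66] = 849.2100
r = -773.9 / 849.2100 ≈ -0.9113

-0.9113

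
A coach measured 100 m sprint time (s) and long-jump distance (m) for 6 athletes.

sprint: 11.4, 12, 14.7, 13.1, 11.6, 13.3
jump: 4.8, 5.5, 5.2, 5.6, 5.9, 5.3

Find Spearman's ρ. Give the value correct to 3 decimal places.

-0.086

Rank sprint: 1, 3, 6, 4, 2, 5
Rank jump: 1, 4, 2, 5, 6, 3
d = rank(sprint) − rank(jump): 0, -1, 4, -1, -4, 2; Σd² = 38
ρ = 1 − 6Σd² / [n(n²−1)] = 1 − 6×38 / (6×35) = 1 − 228/210 ≈ -0.086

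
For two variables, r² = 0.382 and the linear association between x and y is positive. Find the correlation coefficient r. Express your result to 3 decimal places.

|r| = √0.382 = 0.618
The association is positive, so r = 0.618.

0.618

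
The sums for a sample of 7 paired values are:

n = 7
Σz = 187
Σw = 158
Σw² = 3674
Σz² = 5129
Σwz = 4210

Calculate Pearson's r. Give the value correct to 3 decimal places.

-0.091

r = (nΣwz − ΣwΣz) / √[(nΣw² − (Σw)²)(nΣz² − (Σz)²)]
Numerator: 7×4210 − 158×187 = -76
Denominator: √[(25718 − 24964)(35903 − 34969)] = √[754 × 934] = 839.1877
r = -76 / 839.1877 ≈ -0.091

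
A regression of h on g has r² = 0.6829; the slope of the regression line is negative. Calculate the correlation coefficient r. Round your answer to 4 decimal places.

-0.8264

|r| = √0.6829 = 0.8264
The association is negative, so r = −0.8264.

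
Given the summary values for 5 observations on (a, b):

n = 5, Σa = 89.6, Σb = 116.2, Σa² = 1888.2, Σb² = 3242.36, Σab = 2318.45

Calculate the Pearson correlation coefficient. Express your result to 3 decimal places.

0.603

r = (nΣab − ΣaΣb) / √[(nΣa² − (Σa)²)(nΣb² − (Σb)²)]
Numerator: 5×2318.45 − 89.6×116.2 = 1180.73
Denominator: √[(9441 − 8028.16)(16211.8 − 13502.44)] = √[1412.84 × 2709.36] = 1956.5000
r = 1180.73 / 1956.5000 ≈ 0.603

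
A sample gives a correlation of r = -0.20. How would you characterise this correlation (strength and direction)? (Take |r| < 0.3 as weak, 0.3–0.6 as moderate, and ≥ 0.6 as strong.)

r = -0.20 < 0 so the relationship is negative.
|r| = 0.20, which falls in the weak range.

weak negative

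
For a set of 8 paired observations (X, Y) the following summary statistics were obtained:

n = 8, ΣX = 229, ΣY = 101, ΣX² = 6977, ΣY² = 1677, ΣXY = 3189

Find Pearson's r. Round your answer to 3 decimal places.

r = (nΣXY − ΣXΣY) / √[(nΣX² − (ΣX)²)(nΣY² − (ΣY)²)]
Numerator: 8×3189 − 229×101 = 2383
Denominator: √[(55816 − 52441)(13416 − 10201)] = √[3375 × 3215] = 3294.0287
r = 2383 / 3294.0287 ≈ 0.723

0.723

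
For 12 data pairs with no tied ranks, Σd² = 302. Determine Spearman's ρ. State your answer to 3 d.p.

ρ = 1 − 6Σd² / [n(n²−1)] = 1 − 6×302 / (12×143)
  = 1 − 1812/1716 = 1 − 1.0559 ≈ -0.056

-0.056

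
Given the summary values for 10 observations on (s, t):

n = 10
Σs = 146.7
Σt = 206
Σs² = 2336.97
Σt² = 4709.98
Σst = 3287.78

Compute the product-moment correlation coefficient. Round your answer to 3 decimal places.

r = (nΣst − ΣsΣt) / √[(nΣs² − (Σs)²)(nΣt² − (Σt)²)]
Numerator: 10×3287.78 − 146.7×206 = 2657.6
Denominator: √[(23369.7 − 21520.89)(47099.8 − 42436)] = √[1848.81 × 4663.8] = 2936.4060
r = 2657.6 / 2936.4060 ≈ 0.905

0.905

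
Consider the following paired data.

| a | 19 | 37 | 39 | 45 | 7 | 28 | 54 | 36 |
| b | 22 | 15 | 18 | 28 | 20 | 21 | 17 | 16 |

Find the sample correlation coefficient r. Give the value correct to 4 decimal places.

-0.1006

n = 8, Σa = 265, Σb = 157, Σa² = 10321, Σb² = 3203, Σab = 5157
nΣab − ΣaΣb = 41256 − 41605 = -349
nΣa² − (Σa)² = 82568 − 70225 = 12343; nΣb² − (Σb)² = 25624 − 24649 = 975
r = -349 / √(12343 × 975) = -349 / 3469.0669 ≈ -0.1006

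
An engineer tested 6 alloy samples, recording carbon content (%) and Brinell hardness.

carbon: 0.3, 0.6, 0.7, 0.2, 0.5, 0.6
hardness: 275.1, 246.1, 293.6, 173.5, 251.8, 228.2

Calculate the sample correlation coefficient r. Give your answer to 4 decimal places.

n = 6, Σx = 2.9, Σy = 1468.3, Σx² = 1.59, Σy² = 368026.91, Σxy = 733.23
nΣxy − ΣxΣy = 4399.38 − 4258.07 = 141.31
nΣx² − (Σx)² = 9.54 − 8.41 = 1.13; nΣy² − (Σy)² = 2208161.46 − 2155904.89 = 52256.57
r = 141.31 / √(1.13 × 52256.57) = 141.31 / 243.0019 ≈ 0.5815

0.5815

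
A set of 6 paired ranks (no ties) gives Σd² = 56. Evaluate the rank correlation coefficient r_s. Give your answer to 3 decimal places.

-0.600

ρ = 1 − 6Σd² / [n(n²−1)] = 1 − 6×56 / (6×35)
  = 1 − 336/210 = 1 − 1.6000 ≈ -0.600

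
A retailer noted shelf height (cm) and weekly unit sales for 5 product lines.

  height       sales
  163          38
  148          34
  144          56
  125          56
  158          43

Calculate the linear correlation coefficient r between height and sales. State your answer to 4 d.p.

-0.7011

n = 5, Σx = 738, Σy = 227, Σx² = 109798, Σy² = 10721, Σxy = 33084
nΣxy − ΣxΣy = 165420 − 167526 = -2106
nΣx² − (Σx)² = 548990 − 544644 = 4346; nΣy² − (Σy)² = 53605 − 51529 = 2076
r = -2106 / √(4346 × 2076) = -2106 / 3003.7137 ≈ -0.7011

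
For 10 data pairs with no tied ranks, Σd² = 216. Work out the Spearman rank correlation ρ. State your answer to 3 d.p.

-0.309

ρ = 1 − 6Σd² / [n(n²−1)] = 1 − 6×216 / (10×99)
  = 1 − 1296/990 = 1 − 1.3091 ≈ -0.309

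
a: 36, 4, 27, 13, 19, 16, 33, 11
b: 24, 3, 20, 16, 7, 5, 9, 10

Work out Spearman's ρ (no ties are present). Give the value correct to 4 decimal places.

0.5714

Rank a: 8, 1, 6, 3, 5, 4, 7, 2
Rank b: 8, 1, 7, 6, 3, 2, 4, 5
d = rank(a) − rank(b): 0, 0, -1, -3, 2, 2, 3, -3; Σd² = 36
ρ = 1 − 6Σd² / [n(n²−1)] = 1 − 6×36 / (8×63) = 1 − 216/504 ≈ 0.5714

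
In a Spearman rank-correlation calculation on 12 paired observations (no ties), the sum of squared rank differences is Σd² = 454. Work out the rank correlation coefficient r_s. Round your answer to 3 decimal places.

ρ = 1 − 6Σd² / [n(n²−1)] = 1 − 6×454 / (12×143)
  = 1 − 2724/1716 = 1 − 1.5874 ≈ -0.587

-0.587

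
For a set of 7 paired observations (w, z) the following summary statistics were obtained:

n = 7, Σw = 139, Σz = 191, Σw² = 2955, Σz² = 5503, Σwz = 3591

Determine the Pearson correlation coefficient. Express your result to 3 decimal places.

r = (nΣwz − ΣwΣz) / √[(nΣw² − (Σw)²)(nΣz² − (Σz)²)]
Numerator: 7×3591 − 139×191 = -1412
Denominator: √[(20685 − 19321)(38521 − 36481)] = √[1364 × 2040] = 1668.1007
r = -1412 / 1668.1007 ≈ -0.846

-0.846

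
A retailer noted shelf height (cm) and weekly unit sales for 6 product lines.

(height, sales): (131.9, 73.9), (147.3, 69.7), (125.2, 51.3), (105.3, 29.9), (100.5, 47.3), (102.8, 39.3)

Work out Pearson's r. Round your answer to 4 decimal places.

0.8468

n = 6, Σx = 713, Σy = 311.4, Σx² = 86526.12, Σy² = 17626.78, Σxy = 38379.14
nΣxy − ΣxΣy = 230274.84 − 222028.2 = 8246.64
nΣx² − (Σx)² = 519156.72 − 508369 = 10787.72; nΣy² − (Σy)² = 105760.68 − 96969.96 = 8790.72
r = 8246.64 / √(10787.72 × 8790.72) = 8246.64 / 9738.1634 ≈ 0.8468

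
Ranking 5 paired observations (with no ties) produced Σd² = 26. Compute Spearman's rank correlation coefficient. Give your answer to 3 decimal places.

-0.300

ρ = 1 − 6Σd² / [n(n²−1)] = 1 − 6×26 / (5×24)
  = 1 − 156/120 = 1 − 1.3000 ≈ -0.300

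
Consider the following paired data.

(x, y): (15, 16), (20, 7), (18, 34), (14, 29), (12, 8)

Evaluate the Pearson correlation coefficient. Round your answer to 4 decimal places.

0.0563

n = 5, Σx = 79, Σy = 94, Σx² = 1289, Σy² = 2366, Σxy = 1494
nΣxy − ΣxΣy = 7470 − 7426 = 44
nΣx² − (Σx)² = 6445 − 6241 = 204; nΣy² − (Σy)² = 11830 − 8836 = 2994
r = 44 / √(204 × 2994) = 44 / 781.5216 ≈ 0.0563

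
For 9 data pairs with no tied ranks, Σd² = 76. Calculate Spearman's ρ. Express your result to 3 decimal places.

0.367

ρ = 1 − 6Σd² / [n(n²−1)] = 1 − 6×76 / (9×80)
  = 1 − 456/720 = 1 − 0.6333 ≈ 0.367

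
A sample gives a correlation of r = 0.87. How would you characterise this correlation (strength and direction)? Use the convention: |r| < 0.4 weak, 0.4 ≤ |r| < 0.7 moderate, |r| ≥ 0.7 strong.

r = 0.87 > 0 so the relationship is positive.
|r| = 0.87, which falls in the strong range.

strong positive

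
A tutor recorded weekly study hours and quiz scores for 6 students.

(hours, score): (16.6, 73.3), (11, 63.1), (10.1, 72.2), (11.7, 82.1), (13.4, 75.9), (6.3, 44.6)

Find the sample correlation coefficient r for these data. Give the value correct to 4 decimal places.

0.7175

n = 6, Σx = 69.1, Σy = 411.2, Σx² = 854.71, Σy² = 29057.72, Σxy = 4898.71
nΣxy − ΣxΣy = 29392.26 − 28413.92 = 978.34
nΣx² − (Σx)² = 5128.26 − 4774.81 = 353.45; nΣy² − (Σy)² = 174346.32 − 169085.44 = 5260.88
r = 978.34 / √(353.45 × 5260.88) = 978.34 / 1363.6195 ≈ 0.7175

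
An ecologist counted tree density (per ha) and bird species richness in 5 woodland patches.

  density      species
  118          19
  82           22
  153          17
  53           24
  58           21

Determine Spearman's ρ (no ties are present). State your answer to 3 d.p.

-0.900

Rank density: 4, 3, 5, 1, 2
Rank species: 2, 4, 1, 5, 3
d = rank(density) − rank(species): 2, -1, 4, -4, -1; Σd² = 38
ρ = 1 − 6Σd² / [n(n²−1)] = 1 − 6×38 / (5×24) = 1 − 228/120 ≈ -0.900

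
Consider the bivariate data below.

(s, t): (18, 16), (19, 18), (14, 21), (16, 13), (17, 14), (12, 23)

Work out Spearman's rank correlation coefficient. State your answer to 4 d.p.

-0.4286

Rank s: 5, 6, 2, 3, 4, 1
Rank t: 3, 4, 5, 1, 2, 6
d = rank(s) − rank(t): 2, 2, -3, 2, 2, -5; Σd² = 50
ρ = 1 − 6Σd² / [n(n²−1)] = 1 − 6×50 / (6×35) = 1 − 300/210 ≈ -0.4286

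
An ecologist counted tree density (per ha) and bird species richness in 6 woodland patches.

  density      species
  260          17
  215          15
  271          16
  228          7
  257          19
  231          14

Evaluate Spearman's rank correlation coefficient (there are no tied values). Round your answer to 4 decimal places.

Rank density: 5, 1, 6, 2, 4, 3
Rank species: 5, 3, 4, 1, 6, 2
d = rank(density) − rank(species): 0, -2, 2, 1, -2, 1; Σd² = 14
ρ = 1 − 6Σd² / [n(n²−1)] = 1 − 6×14 / (6×35) = 1 − 84/210 ≈ 0.6000

0.6000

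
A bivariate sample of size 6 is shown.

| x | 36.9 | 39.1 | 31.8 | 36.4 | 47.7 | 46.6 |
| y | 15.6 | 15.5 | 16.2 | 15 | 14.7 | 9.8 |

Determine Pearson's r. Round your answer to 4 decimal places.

-0.6807

n = 6, Σx = 238.5, Σy = 86.8, Σx² = 9673.47, Σy² = 1283.18, Σxy = 3400.72
nΣxy − ΣxΣy = 20404.32 − 20701.8 = -297.48
nΣx² − (Σx)² = 58040.82 − 56882.25 = 1158.57; nΣy² − (Σy)² = 7699.08 − 7534.24 = 164.84
r = -297.48 / √(1158.57 × 164.84) = -297.48 / 437.0111 ≈ -0.6807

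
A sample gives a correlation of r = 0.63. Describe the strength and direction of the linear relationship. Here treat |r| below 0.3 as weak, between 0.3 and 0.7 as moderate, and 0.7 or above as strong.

r = 0.63 > 0 so the relationship is positive.
|r| = 0.63, which falls in the moderate range.

moderate positive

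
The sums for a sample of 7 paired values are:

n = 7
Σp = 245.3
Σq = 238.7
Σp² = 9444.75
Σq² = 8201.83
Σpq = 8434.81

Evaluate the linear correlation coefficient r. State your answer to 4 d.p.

0.3051

r = (nΣpq − ΣpΣq) / √[(nΣp² − (Σp)²)(nΣq² − (Σq)²)]
Numerator: 7×8434.81 − 245.3×238.7 = 490.56
Denominator: √[(66113.25 − 60172.09)(57412.81 − 56977.69)] = √[5941.16 × 435.12] = 1607.8301
r = 490.56 / 1607.8301 ≈ 0.3051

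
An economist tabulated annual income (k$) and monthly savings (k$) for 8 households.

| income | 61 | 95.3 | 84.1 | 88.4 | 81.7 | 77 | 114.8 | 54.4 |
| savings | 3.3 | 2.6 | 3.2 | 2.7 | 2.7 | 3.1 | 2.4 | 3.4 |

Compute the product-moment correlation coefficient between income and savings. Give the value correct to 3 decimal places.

n = 8, Σx = 656.7, Σy = 23.4, Σx² = 56432.75, Σy² = 69.4, Σxy = 1876.65
nΣxy − ΣxΣy = 15013.2 − 15366.78 = -353.58
nΣx² − (Σx)² = 451462 − 431254.89 = 20207.11; nΣy² − (Σy)² = 555.2 − 547.56 = 7.64
r = -353.58 / √(20207.11 × 7.64) = -353.58 / 392.9152 ≈ -0.900

-0.900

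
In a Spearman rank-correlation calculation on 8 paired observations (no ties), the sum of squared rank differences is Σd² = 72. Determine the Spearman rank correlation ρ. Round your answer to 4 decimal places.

0.1429

ρ = 1 − 6Σd² / [n(n²−1)] = 1 − 6×72 / (8×63)
  = 1 − 432/504 = 1 − 0.85714 ≈ 0.1429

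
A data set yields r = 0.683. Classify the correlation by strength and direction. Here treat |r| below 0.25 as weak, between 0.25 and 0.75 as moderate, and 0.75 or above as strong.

r = 0.683 > 0 so the relationship is positive.
|r| = 0.683, which falls in the moderate range.

moderate positive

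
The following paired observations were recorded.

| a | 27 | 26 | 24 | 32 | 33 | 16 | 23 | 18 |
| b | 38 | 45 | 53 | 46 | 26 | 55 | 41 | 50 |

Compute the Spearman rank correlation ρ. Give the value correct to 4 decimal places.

-0.7143

Rank a: 6, 5, 4, 7, 8, 1, 3, 2
Rank b: 2, 4, 7, 5, 1, 8, 3, 6
d = rank(a) − rank(b): 4, 1, -3, 2, 7, -7, 0, -4; Σd² = 144
ρ = 1 − 6Σd² / [n(n²−1)] = 1 − 6×144 / (8×63) = 1 − 864/504 ≈ -0.7143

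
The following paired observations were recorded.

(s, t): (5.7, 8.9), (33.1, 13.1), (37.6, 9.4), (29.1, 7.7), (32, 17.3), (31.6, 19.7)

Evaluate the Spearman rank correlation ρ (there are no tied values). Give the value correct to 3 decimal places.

0.371

Rank s: 1, 5, 6, 2, 4, 3
Rank t: 2, 4, 3, 1, 5, 6
d = rank(s) − rank(t): -1, 1, 3, 1, -1, -3; Σd² = 22
ρ = 1 − 6Σd² / [n(n²−1)] = 1 − 6×22 / (6×35) = 1 − 132/210 ≈ 0.371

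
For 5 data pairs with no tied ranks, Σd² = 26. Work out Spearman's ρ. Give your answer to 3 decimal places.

ρ = 1 − 6Σd² / [n(n²−1)] = 1 − 6×26 / (5×24)
  = 1 − 156/120 = 1 − 1.3000 ≈ -0.300

-0.300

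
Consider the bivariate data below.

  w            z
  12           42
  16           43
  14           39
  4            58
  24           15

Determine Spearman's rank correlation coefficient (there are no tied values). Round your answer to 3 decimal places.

Rank w: 2, 4, 3, 1, 5
Rank z: 3, 4, 2, 5, 1
d = rank(w) − rank(z): -1, 0, 1, -4, 4; Σd² = 34
ρ = 1 − 6Σd² / [n(n²−1)] = 1 − 6×34 / (5×24) = 1 − 204/120 ≈ -0.700

-0.700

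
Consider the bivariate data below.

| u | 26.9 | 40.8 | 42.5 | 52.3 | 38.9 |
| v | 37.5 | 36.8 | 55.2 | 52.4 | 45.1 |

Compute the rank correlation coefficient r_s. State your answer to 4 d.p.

0.6000

Rank u: 1, 3, 4, 5, 2
Rank v: 2, 1, 5, 4, 3
d = rank(u) − rank(v): -1, 2, -1, 1, -1; Σd² = 8
ρ = 1 − 6Σd² / [n(n²−1)] = 1 − 6×8 / (5×24) = 1 − 48/120 ≈ 0.6000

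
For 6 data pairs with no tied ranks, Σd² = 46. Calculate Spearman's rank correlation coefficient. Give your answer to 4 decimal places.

-0.3143

ρ = 1 − 6Σd² / [n(n²−1)] = 1 − 6×46 / (6×35)
  = 1 − 276/210 = 1 − 1.31429 ≈ -0.3143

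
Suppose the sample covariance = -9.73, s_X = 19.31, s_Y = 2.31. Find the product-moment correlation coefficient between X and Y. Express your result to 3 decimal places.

r = Cov(X,Y) / (s_X · s_Y) = -9.73 / (19.31 × 2.31)
  = -9.73 / 44.6061 ≈ -0.218

-0.218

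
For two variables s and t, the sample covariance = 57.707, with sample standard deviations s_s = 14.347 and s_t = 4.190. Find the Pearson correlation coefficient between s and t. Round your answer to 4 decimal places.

r = Cov(s,t) / (s_s · s_t) = 57.707 / (14.347 × 4.190)
  = 57.707 / 60.1139 ≈ 0.9600

0.9600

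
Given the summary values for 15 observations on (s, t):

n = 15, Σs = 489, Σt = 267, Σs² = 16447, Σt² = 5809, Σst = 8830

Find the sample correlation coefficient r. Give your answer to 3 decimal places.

0.172

r = (nΣst − ΣsΣt) / √[(nΣs² − (Σs)²)(nΣt² − (Σt)²)]
Numerator: 15×8830 − 489×267 = 1887
Denominator: √[(246705 − 239121)(87135 − 71289)] = √[7584 × 15846] = 10962.4844
r = 1887 / 10962.4844 ≈ 0.172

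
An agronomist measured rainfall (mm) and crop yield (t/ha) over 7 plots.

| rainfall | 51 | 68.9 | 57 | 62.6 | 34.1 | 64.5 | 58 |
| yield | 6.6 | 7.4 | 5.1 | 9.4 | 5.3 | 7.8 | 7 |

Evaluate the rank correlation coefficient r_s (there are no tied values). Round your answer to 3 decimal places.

0.750

Rank rainfall: 2, 7, 3, 5, 1, 6, 4
Rank yield: 3, 5, 1, 7, 2, 6, 4
d = rank(rainfall) − rank(yield): -1, 2, 2, -2, -1, 0, 0; Σd² = 14
ρ = 1 − 6Σd² / [n(n²−1)] = 1 − 6×14 / (7×48) = 1 − 84/336 ≈ 0.750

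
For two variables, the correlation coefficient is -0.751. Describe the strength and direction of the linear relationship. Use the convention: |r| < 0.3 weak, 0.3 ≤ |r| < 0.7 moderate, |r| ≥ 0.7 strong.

strong negative

r = -0.751 < 0 so the relationship is negative.
|r| = 0.751, which falls in the strong range.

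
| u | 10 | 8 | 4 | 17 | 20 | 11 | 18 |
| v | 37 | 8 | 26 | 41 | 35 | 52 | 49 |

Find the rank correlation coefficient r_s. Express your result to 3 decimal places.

0.500

Rank u: 3, 2, 1, 5, 7, 4, 6
Rank v: 4, 1, 2, 5, 3, 7, 6
d = rank(u) − rank(v): -1, 1, -1, 0, 4, -3, 0; Σd² = 28
ρ = 1 − 6Σd² / [n(n²−1)] = 1 − 6×28 / (7×48) = 1 − 168/336 ≈ 0.500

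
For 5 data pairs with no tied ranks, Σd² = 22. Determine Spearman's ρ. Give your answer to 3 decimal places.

-0.100

ρ = 1 − 6Σd² / [n(n²−1)] = 1 − 6×22 / (5×24)
  = 1 − 132/120 = 1 − 1.1000 ≈ -0.100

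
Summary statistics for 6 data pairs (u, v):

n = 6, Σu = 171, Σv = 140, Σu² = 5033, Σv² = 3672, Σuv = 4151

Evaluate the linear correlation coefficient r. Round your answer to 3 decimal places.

r = (nΣuv − ΣuΣv) / √[(nΣu² − (Σu)²)(nΣv² − (Σv)²)]
Numerator: 6×4151 − 171×140 = 966
Denominator: √[(30198 − 29241)(22032 − 19600)] = √[957 × 2432] = 1525.5897
r = 966 / 1525.5897 ≈ 0.633

0.633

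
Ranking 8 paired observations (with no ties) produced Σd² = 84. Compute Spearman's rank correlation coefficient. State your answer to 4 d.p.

ρ = 1 − 6Σd² / [n(n²−1)] = 1 − 6×84 / (8×63)
  = 1 − 504/504 = 1 − 1.00000 ≈ 0.0000

0.0000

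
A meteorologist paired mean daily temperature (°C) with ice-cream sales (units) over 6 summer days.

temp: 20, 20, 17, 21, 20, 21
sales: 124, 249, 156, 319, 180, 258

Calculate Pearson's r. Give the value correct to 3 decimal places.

0.600

n = 6, Σx = 119, Σy = 1286, Σx² = 2371, Σy² = 302438, Σxy = 25829
nΣxy − ΣxΣy = 154974 − 153034 = 1940
nΣx² − (Σx)² = 14226 − 14161 = 65; nΣy² − (Σy)² = 1814628 − 1653796 = 160832
r = 1940 / √(65 × 160832) = 1940 / 3233.2770 ≈ 0.600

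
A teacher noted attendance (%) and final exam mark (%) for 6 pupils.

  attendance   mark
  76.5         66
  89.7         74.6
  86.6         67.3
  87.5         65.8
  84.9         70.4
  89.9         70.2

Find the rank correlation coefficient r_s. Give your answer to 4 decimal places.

0.3143

Rank attendance: 1, 5, 3, 4, 2, 6
Rank mark: 2, 6, 3, 1, 5, 4
d = rank(attendance) − rank(mark): -1, -1, 0, 3, -3, 2; Σd² = 24
ρ = 1 − 6Σd² / [n(n²−1)] = 1 − 6×24 / (6×35) = 1 − 144/210 ≈ 0.3143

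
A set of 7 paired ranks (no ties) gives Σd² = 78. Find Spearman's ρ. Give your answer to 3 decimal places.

ρ = 1 − 6Σd² / [n(n²−1)] = 1 − 6×78 / (7×48)
  = 1 − 468/336 = 1 − 1.3929 ≈ -0.393

-0.393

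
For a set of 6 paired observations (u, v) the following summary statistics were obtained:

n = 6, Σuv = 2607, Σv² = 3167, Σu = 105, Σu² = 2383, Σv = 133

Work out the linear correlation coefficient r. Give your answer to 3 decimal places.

r = (nΣuv − ΣuΣv) / √[(nΣu² − (Σu)²)(nΣv² − (Σv)²)]
Numerator: 6×2607 − 105×133 = 1677
Denominator: √[(14298 − 11025)(19002 − 17689)] = √[3273 × 1313] = 2073.0289
r = 1677 / 2073.0289 ≈ 0.809

0.809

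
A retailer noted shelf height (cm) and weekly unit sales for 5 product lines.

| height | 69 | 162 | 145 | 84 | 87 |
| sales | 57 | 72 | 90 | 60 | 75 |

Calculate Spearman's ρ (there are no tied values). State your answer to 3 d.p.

Rank height: 1, 5, 4, 2, 3
Rank sales: 1, 3, 5, 2, 4
d = rank(height) − rank(sales): 0, 2, -1, 0, -1; Σd² = 6
ρ = 1 − 6Σd² / [n(n²−1)] = 1 − 6×6 / (5×24) = 1 − 36/120 ≈ 0.700

0.700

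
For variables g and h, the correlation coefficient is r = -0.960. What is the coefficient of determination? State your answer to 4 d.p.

0.9216

r² = (-0.960)² = 0.9216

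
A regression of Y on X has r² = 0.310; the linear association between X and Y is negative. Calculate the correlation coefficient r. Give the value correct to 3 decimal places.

-0.557

|r| = √0.310 = 0.557
The association is negative, so r = −0.557.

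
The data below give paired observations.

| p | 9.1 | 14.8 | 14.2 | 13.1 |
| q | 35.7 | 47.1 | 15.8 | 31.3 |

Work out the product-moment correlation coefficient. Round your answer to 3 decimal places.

-0.064

n = 4, Σp = 51.2, Σq = 129.9, Σp² = 675.1, Σq² = 4722.23, Σpq = 1656.34
nΣpq − ΣpΣq = 6625.36 − 6650.88 = -25.52
nΣp² − (Σp)² = 2700.4 − 2621.44 = 78.96; nΣq² − (Σq)² = 18888.92 − 16874.01 = 2014.91
r = -25.52 / √(78.96 × 2014.91) = -25.52 / 398.8700 ≈ -0.064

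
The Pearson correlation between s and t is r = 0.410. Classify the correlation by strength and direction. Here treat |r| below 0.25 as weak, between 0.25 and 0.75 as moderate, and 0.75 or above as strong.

r = 0.410 > 0 so the relationship is positive.
|r| = 0.410, which falls in the moderate range.

moderate positive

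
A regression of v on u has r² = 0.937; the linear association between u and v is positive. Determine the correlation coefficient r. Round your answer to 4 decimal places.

|r| = √0.937 = 0.9680
The association is positive, so r = 0.9680.

0.9680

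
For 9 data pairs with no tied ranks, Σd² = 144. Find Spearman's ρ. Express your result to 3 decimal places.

ρ = 1 − 6Σd² / [n(n²−1)] = 1 − 6×144 / (9×80)
  = 1 − 864/720 = 1 − 1.2000 ≈ -0.200

-0.200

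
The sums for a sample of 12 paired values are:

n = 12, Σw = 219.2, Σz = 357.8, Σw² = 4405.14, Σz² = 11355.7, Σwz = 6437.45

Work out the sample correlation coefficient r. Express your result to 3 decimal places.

r = (nΣwz − ΣwΣz) / √[(nΣw² − (Σw)²)(nΣz² − (Σz)²)]
Numerator: 12×6437.45 − 219.2×357.8 = -1180.36
Denominator: √[(52861.68 − 48048.64)(136268.4 − 128020.84)] = √[4813.04 × 8247.56] = 6300.4632
r = -1180.36 / 6300.4632 ≈ -0.187

-0.187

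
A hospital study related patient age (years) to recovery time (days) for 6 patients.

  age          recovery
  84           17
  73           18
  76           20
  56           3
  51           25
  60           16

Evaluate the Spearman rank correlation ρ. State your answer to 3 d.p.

Rank age: 6, 4, 5, 2, 1, 3
Rank recovery: 3, 4, 5, 1, 6, 2
d = rank(age) − rank(recovery): 3, 0, 0, 1, -5, 1; Σd² = 36
ρ = 1 − 6Σd² / [n(n²−1)] = 1 − 6×36 / (6×35) = 1 − 216/210 ≈ -0.029

-0.029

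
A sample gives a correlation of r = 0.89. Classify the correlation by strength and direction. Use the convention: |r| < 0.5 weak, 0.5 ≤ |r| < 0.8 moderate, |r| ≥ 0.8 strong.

r = 0.89 > 0 so the relationship is positive.
|r| = 0.89, which falls in the strong range.

strong positive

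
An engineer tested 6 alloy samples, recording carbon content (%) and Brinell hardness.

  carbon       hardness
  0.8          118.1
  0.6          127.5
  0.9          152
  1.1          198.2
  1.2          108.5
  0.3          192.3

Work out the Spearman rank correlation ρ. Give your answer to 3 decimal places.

-0.257

Rank carbon: 3, 2, 4, 5, 6, 1
Rank hardness: 2, 3, 4, 6, 1, 5
d = rank(carbon) − rank(hardness): 1, -1, 0, -1, 5, -4; Σd² = 44
ρ = 1 − 6Σd² / [n(n²−1)] = 1 − 6×44 / (6×35) = 1 − 264/210 ≈ -0.257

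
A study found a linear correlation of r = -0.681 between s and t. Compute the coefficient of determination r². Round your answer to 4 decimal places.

0.4638

r² = (-0.681)² = 0.4638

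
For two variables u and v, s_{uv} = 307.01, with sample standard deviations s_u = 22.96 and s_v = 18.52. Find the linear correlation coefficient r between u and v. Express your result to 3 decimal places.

0.722

r = Cov(u,v) / (s_u · s_v) = 307.01 / (22.96 × 18.52)
  = 307.01 / 425.2192 ≈ 0.722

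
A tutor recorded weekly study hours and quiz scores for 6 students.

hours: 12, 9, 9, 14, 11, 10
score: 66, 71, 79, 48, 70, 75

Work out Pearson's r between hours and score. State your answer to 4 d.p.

n = 6, Σx = 65, Σy = 409, Σx² = 723, Σy² = 28467, Σxy = 4334
nΣxy − ΣxΣy = 26004 − 26585 = -581
nΣx² − (Σx)² = 4338 − 4225 = 113; nΣy² − (Σy)² = 170802 − 167281 = 3521
r = -581 / √(113 × 3521) = -581 / 630.7717 ≈ -0.9211

-0.9211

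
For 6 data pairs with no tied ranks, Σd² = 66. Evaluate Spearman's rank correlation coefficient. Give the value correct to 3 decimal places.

-0.886

ρ = 1 − 6Σd² / [n(n²−1)] = 1 − 6×66 / (6×35)
  = 1 − 396/210 = 1 − 1.8857 ≈ -0.886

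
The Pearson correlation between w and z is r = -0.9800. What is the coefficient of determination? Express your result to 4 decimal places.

0.9604

r² = (-0.9800)² = 0.9604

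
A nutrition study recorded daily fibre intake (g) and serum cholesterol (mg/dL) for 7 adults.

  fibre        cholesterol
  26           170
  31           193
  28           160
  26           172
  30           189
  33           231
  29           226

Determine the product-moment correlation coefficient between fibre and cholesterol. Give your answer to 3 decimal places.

n = 7, Σx = 203, Σy = 1341, Σx² = 5927, Σy² = 261491, Σxy = 39202
nΣxy − ΣxΣy = 274414 − 272223 = 2191
nΣx² − (Σx)² = 41489 − 41209 = 280; nΣy² − (Σy)² = 1830437 − 1798281 = 32156
r = 2191 / √(280 × 32156) = 2191 / 3000.6133 ≈ 0.730

0.730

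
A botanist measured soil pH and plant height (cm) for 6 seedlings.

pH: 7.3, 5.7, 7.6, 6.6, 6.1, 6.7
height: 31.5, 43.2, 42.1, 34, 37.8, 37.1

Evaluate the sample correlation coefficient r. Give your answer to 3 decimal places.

-0.309

n = 6, Σx = 40, Σy = 225.7, Σx² = 269.2, Σy² = 8592.15, Σxy = 1499.7
nΣxy − ΣxΣy = 8998.2 − 9028 = -29.8
nΣx² − (Σx)² = 1615.2 − 1600 = 15.2; nΣy² − (Σy)² = 51552.9 − 50940.49 = 612.41
r = -29.8 / √(15.2 × 612.41) = -29.8 / 96.4813 ≈ -0.309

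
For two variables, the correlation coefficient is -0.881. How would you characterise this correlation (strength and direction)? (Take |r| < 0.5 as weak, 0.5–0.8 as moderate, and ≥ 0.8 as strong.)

r = -0.881 < 0 so the relationship is negative.
|r| = 0.881, which falls in the strong range.

strong negative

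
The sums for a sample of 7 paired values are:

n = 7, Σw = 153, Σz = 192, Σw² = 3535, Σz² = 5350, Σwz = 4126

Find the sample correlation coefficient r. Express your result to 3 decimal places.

r = (nΣwz − ΣwΣz) / √[(nΣw² − (Σw)²)(nΣz² − (Σz)²)]
Numerator: 7×4126 − 153×192 = -494
Denominator: √[(24745 − 23409)(37450 − 36864)] = √[1336 × 586] = 884.8141
r = -494 / 884.8141 ≈ -0.558

-0.558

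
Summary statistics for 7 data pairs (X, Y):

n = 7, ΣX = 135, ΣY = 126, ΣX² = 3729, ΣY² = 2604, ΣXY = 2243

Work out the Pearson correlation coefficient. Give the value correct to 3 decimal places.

-0.304

r = (nΣXY − ΣXΣY) / √[(nΣX² − (ΣX)²)(nΣY² − (ΣY)²)]
Numerator: 7×2243 − 135×126 = -1309
Denominator: √[(26103 − 18225)(18228 − 15876)] = √[7878 × 2352] = 4304.5390
r = -1309 / 4304.5390 ≈ -0.304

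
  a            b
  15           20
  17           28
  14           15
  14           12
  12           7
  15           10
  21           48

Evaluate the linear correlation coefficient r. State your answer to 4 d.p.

n = 7, Σa = 108, Σb = 140, Σa² = 1716, Σb² = 4006, Σab = 2396
nΣab − ΣaΣb = 16772 − 15120 = 1652
nΣa² − (Σa)² = 12012 − 11664 = 348; nΣb² − (Σb)² = 28042 − 19600 = 8442
r = 1652 / √(348 × 8442) = 1652 / 1714.0058 ≈ 0.9638

0.9638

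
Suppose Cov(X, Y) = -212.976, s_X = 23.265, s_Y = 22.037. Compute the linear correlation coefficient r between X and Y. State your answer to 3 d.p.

-0.415

r = Cov(X,Y) / (s_X · s_Y) = -212.976 / (23.265 × 22.037)
  = -212.976 / 512.6908 ≈ -0.415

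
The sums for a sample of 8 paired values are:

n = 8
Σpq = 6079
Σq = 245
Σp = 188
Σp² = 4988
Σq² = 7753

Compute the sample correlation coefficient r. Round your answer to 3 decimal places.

r = (nΣpq − ΣpΣq) / √[(nΣp² − (Σp)²)(nΣq² − (Σq)²)]
Numerator: 8×6079 − 188×245 = 2572
Denominator: √[(39904 − 35344)(62024 − 60025)] = √[4560 × 1999] = 3019.1787
r = 2572 / 3019.1787 ≈ 0.852

0.852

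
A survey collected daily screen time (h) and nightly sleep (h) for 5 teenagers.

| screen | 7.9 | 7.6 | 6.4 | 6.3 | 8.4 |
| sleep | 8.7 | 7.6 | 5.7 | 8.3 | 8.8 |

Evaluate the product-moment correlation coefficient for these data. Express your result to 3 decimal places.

0.625

n = 5, Σx = 36.6, Σy = 39.1, Σx² = 271.38, Σy² = 312.27, Σxy = 289.18
nΣxy − ΣxΣy = 1445.9 − 1431.06 = 14.84
nΣx² − (Σx)² = 1356.9 − 1339.56 = 17.34; nΣy² − (Σy)² = 1561.35 − 1528.81 = 32.54
r = 14.84 / √(17.34 × 32.54) = 14.84 / 23.7538 ≈ 0.625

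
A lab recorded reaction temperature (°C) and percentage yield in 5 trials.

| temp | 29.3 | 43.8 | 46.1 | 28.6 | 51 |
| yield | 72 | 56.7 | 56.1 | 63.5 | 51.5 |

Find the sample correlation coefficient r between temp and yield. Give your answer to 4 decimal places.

-0.9153

n = 5, Σx = 198.8, Σy = 299.8, Σx² = 8321.1, Σy² = 18230.6, Σxy = 11621.87
nΣxy − ΣxΣy = 58109.35 − 59600.24 = -1490.89
nΣx² − (Σx)² = 41605.5 − 39521.44 = 2084.06; nΣy² − (Σy)² = 91153 − 89880.04 = 1272.96
r = -1490.89 / √(2084.06 × 1272.96) = -1490.89 / 1628.7802 ≈ -0.9153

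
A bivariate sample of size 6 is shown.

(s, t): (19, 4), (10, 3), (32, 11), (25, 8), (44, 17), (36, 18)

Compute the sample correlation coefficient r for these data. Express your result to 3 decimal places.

n = 6, Σs = 166, Σt = 61, Σs² = 5342, Σt² = 823, Σst = 2054
nΣst − ΣsΣt = 12324 − 10126 = 2198
nΣs² − (Σs)² = 32052 − 27556 = 4496; nΣt² − (Σt)² = 4938 − 3721 = 1217
r = 2198 / √(4496 × 1217) = 2198 / 2339.1520 ≈ 0.940

0.940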